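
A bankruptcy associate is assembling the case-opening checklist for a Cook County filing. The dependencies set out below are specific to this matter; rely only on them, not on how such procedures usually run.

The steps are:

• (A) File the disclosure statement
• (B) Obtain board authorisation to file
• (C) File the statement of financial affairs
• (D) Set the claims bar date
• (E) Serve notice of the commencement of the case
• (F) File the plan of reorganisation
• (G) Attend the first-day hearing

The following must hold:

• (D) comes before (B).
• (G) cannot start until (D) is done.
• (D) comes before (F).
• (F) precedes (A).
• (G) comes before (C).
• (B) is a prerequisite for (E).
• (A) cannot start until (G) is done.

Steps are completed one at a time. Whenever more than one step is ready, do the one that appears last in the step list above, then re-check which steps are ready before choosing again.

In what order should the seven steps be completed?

Only (D) has no prerequisites, so it is first.
(G), (F) and (B) are all available; (G) is listed later → (G).
(C) now also ready, so the ready set is {(F), (C), (B)}; (F) is listed later → (F).
(A) now also ready, so the ready set is {(C), (B), (A)}; (C) is listed later → (C).
Ready: (B) and (A). (B) is listed later → (B).
(E) now also ready, so the ready set is {(E), (A)}; (E) is listed later → (E).
(A) needed (G) and (F), now all done → (A).

(D), (G), (F), (C), (B), (E), (A)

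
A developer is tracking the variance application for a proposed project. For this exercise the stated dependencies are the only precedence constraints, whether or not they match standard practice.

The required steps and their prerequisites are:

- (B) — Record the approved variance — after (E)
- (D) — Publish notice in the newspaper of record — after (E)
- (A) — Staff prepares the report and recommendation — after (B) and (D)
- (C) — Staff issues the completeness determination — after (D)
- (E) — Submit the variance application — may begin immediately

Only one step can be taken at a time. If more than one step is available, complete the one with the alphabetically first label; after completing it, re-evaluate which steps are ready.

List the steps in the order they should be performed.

(E) (B) (D) (A) (C)

(E) has no prerequisites → (E) first.
(B) and (D) are both available; (B) has the earlier label → (B).
(D) needed (E), now all done → (D).
Now (A) and (C) have their prerequisites met. (A) has the earlier label, so (A) next.
That leaves (C) as the only ready step → (C).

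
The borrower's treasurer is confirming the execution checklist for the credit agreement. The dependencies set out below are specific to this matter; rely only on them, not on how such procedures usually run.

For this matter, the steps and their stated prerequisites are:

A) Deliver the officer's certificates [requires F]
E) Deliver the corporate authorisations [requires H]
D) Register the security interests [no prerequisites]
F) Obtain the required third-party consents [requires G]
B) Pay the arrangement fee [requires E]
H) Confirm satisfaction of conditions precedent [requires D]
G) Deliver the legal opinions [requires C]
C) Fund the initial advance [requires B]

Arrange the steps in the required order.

D, H, E, B, C, G, F, A

Only D has no prerequisites, so it is first.
H needed D, now all done → H.
Next only E has its prerequisites met → E.
B needed E, now all done → B.
C is the only step now ready → C.
That leaves G as the only ready step → G.
Next only F has its prerequisites met → F.
A is the only step now ready → A.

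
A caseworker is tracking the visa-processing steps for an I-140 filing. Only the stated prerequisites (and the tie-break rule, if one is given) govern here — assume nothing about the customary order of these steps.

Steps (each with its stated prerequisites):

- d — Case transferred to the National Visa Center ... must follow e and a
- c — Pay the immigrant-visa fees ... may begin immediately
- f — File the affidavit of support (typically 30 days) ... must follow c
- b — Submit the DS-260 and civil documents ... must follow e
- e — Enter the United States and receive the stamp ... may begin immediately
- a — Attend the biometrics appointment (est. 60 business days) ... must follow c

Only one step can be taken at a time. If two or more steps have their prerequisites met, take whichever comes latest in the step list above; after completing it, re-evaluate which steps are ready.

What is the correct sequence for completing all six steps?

e, b, c, a, f, d

e and c have no prerequisites; e is listed later, so e is first.
Now b and c have their prerequisites met. b is listed later, so b next.
c is the only step now ready → c.
Ready: a and f. a is listed later → a.
d now also ready, so the ready set is {f, d}; f is listed later → f.
That leaves d as the only ready step → d.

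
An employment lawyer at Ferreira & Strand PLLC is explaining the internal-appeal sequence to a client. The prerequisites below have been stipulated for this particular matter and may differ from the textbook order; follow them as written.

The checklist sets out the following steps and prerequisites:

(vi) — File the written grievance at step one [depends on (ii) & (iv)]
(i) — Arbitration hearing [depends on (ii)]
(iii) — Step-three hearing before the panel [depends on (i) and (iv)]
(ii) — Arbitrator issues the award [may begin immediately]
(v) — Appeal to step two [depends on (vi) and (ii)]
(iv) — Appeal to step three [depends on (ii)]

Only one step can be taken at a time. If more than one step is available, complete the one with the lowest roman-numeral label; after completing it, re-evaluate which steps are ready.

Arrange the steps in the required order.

(ii) is the only step with nothing outstanding, so it goes first.
Now (i) and (iv) have their prerequisites met. (i) has the earlier label, so (i) next.
(iv) is the only step now ready → (iv).
Now (iii) and (vi) have their prerequisites met. (iii) has the earlier label, so (iii) next.
(vi) needed (ii) and (iv), now all done → (vi).
(v) needed (ii) and (vi), now all done → (v).

(ii) (i) (iv) (iii) (vi) (v)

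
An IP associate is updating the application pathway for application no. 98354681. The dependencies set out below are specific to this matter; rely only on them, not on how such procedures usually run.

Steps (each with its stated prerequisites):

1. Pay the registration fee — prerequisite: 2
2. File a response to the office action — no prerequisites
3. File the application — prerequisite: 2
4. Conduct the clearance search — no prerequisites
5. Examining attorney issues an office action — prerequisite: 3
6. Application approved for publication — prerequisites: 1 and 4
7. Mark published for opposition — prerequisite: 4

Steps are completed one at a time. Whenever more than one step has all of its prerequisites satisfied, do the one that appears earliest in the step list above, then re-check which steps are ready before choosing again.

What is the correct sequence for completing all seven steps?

2 and 4 have no prerequisites; 2 is listed earlier, so 2 is first.
1 and 3 now also ready, so the ready set is {1, 3, 4}; 1 is listed earlier → 1.
3 and 4 are both available; 3 is listed earlier → 3.
5 now also ready, so the ready set is {4, 5}; 4 is listed earlier → 4.
Now 5, 6 and 7 have their prerequisites met. 5 is listed earlier, so 5 next.
Ready: 6 and 7. 6 is listed earlier → 6.
That leaves 7 as the only ready step → 7.

2, 1, 3, 4, 5, 6, 7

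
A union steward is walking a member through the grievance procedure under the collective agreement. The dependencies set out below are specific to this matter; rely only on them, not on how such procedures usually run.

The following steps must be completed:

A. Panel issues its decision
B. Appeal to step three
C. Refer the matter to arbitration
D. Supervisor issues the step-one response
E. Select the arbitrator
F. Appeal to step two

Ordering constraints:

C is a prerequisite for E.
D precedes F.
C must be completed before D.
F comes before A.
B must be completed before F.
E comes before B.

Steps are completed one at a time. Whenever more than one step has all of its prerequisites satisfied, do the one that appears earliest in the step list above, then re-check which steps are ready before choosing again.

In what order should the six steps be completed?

C has no prerequisites → C first.
Now D and E have their prerequisites met. D is listed earlier, so D next.
E needed C, now all done → E.
Next only B has its prerequisites met → B.
That leaves F as the only ready step → F.
A is the only step now ready → A.

C D E B F A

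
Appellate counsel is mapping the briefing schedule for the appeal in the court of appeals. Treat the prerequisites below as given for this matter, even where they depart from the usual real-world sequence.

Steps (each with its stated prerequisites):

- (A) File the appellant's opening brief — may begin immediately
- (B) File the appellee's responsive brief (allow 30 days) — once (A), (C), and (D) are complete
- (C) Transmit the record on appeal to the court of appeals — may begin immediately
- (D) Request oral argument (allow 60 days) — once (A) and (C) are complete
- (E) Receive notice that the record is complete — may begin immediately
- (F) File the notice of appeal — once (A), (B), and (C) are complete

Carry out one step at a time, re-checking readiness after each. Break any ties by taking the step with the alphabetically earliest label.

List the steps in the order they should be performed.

Nothing is required for (A), (C) and (E). (A) has the earlier label → (A) first.
(C) and (E) are both available; (C) has the earlier label → (C).
Now (D) and (E) have their prerequisites met. (D) has the earlier label, so (D) next.
(B) and (E) are both available; (B) has the earlier label → (B).
(F) now also ready, so the ready set is {(E), (F)}; (E) has the earlier label → (E).
That leaves (F) as the only ready step → (F).

(A), (C), (D), (B), (E), (F)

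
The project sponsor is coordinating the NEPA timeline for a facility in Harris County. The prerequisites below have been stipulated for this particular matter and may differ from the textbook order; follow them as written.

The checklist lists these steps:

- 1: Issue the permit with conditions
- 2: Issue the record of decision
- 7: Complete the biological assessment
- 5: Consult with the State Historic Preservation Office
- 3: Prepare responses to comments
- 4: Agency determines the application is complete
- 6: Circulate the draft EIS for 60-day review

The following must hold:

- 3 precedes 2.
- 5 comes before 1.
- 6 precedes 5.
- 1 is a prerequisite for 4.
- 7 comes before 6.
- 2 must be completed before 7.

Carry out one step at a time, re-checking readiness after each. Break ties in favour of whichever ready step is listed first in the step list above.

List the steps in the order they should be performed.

3 → 2 → 7 → 6 → 5 → 1 → 4

3 is the only step with nothing outstanding, so it goes first.
2 needed 3, now all done → 2.
That leaves 7 as the only ready step → 7.
6 needed 7, now all done → 6.
5 needed 6, now all done → 5.
Next only 1 has its prerequisites met → 1.
4 needed 1, now all done → 4.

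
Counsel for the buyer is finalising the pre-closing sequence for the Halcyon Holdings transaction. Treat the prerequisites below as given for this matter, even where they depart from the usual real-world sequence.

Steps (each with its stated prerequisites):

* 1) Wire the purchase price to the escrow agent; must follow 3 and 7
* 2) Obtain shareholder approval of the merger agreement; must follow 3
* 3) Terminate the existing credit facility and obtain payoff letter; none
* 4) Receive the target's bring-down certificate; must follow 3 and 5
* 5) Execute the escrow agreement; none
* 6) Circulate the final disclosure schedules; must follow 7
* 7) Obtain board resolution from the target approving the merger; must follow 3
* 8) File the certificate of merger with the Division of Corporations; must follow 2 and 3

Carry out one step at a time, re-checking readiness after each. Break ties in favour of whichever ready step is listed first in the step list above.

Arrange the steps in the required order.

3 and 5 have no prerequisites; 3 is listed earlier, so 3 is first.
2 and 7 now also ready, so the ready set is {2, 5, 7}; 2 is listed earlier → 2.
Ready: 5, 7 and 8. 5 is listed earlier → 5.
4 now also ready, so the ready set is {4, 7, 8}; 4 is listed earlier → 4.
7 and 8 are both available; 7 is listed earlier → 7.
Now 1, 6 and 8 have their prerequisites met. 1 is listed earlier, so 1 next.
Now 6 and 8 have their prerequisites met. 6 is listed earlier, so 6 next.
8 is the only step now ready → 8.

3 2 5 4 7 1 6 8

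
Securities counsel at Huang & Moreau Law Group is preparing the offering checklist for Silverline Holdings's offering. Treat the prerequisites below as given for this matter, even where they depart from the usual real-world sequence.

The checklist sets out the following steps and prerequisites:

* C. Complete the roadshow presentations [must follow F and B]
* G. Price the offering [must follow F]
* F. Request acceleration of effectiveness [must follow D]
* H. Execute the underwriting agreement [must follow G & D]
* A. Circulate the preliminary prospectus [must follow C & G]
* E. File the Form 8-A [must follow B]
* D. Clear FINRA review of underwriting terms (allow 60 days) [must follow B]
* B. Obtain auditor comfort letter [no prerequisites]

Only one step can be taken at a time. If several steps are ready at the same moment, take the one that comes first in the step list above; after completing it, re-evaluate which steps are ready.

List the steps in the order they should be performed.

B, E, D, F, C, G, H, A

Only B has no prerequisites, so it is first.
E and D are both available; E is listed earlier → E.
Next only D has its prerequisites met → D.
That leaves F as the only ready step → F.
Now C and G have their prerequisites met. C is listed earlier, so C next.
G needed F, now all done → G.
Ready: H and A. H is listed earlier → H.
A needed C and G, now all done → A.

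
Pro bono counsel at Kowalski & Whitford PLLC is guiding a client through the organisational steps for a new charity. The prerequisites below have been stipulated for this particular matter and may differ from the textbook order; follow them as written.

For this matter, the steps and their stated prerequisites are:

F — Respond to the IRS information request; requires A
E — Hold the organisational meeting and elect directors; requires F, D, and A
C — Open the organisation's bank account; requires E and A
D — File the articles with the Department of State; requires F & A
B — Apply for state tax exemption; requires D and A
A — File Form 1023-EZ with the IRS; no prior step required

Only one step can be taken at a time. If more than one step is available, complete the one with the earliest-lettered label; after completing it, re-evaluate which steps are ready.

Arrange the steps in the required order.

A F D B E C

Only A has no prerequisites, so it is first.
F needed A, now all done → F.
D needed A and F, now all done → D.
Ready: B and E. B has the earlier label → B.
Next only E has its prerequisites met → E.
C is the only step now ready → C.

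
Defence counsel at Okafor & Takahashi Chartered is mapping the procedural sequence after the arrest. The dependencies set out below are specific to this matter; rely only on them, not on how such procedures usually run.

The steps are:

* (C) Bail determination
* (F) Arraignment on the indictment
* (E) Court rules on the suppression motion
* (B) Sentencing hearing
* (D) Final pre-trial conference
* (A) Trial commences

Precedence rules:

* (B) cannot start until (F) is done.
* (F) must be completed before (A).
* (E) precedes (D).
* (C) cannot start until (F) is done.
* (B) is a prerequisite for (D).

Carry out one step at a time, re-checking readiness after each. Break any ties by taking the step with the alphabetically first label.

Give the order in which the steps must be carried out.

(E) and (F) have no prerequisites; (E) has the earlier label, so (E) is first.
That leaves (F) as the only ready step → (F).
Ready: (A), (B) and (C). (A) has the earlier label → (A).
Now (B) and (C) have their prerequisites met. (B) has the earlier label, so (B) next.
(D) now also ready, so the ready set is {(C), (D)}; (C) has the earlier label → (C).
(D) is the only step now ready → (D).

(E), (F), (A), (B), (C), (D)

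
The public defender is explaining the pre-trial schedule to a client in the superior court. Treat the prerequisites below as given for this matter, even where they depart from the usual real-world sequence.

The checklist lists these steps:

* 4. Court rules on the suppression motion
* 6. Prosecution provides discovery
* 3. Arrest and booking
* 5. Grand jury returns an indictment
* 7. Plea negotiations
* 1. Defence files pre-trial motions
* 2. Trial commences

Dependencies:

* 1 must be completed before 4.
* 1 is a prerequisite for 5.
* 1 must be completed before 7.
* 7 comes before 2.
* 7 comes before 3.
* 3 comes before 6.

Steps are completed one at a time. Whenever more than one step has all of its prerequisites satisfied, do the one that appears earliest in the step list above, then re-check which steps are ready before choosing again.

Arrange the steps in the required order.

1 has no prerequisites → 1 first.
Ready: 4, 5 and 7. 4 is listed earlier → 4.
Now 5 and 7 have their prerequisites met. 5 is listed earlier, so 5 next.
7 needed 1, now all done → 7.
Now 3 and 2 have their prerequisites met. 3 is listed earlier, so 3 next.
Now 6 and 2 have their prerequisites met. 6 is listed earlier, so 6 next.
Next only 2 has its prerequisites met → 2.

1, 4, 5, 7, 3, 6, 2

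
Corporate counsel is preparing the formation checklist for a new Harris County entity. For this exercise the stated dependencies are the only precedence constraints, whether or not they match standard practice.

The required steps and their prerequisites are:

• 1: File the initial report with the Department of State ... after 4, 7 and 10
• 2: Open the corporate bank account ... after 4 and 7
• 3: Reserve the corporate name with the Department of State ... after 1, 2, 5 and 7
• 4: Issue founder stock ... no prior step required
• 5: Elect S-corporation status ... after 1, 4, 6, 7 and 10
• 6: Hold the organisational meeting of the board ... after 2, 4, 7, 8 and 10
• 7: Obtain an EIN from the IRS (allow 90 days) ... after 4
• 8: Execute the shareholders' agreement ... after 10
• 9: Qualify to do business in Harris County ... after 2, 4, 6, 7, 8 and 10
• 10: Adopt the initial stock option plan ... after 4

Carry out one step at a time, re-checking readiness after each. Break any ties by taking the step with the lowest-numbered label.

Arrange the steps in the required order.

4 has no prerequisites → 4 first.
Now 7 and 10 have their prerequisites met. 7 has the earlier label, so 7 next.
2 now also ready, so the ready set is {2, 10}; 2 has the earlier label → 2.
That leaves 10 as the only ready step → 10.
Ready: 1 and 8. 1 has the earlier label → 1.
That leaves 8 as the only ready step → 8.
6 needed 2, 4, 7, 8 and 10, now all done → 6.
5 and 9 are both available; 5 has the earlier label → 5.
3 now also ready, so the ready set is {3, 9}; 3 has the earlier label → 3.
9 needed 2, 4, 6, 7, 8 and 10, now all done → 9.

4 7 2 10 1 8 6 5 3 9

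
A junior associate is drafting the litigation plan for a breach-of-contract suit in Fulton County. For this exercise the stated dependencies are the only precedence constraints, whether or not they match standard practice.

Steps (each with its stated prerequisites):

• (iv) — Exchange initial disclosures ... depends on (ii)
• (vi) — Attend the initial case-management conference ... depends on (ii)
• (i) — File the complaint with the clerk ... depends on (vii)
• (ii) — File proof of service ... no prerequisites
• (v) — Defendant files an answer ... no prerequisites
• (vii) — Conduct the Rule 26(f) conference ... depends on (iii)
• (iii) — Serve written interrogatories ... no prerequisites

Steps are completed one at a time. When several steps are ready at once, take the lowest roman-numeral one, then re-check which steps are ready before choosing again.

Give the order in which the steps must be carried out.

(ii), (iii) and (v) have no prerequisites; (ii) has the earlier label, so (ii) is first.
Now (iii), (iv), (v) and (vi) have their prerequisites met. (iii) has the earlier label, so (iii) next.
(vii) now also ready, so the ready set is {(iv), (v), (vi), (vii)}; (iv) has the earlier label → (iv).
(v), (vi) and (vii) are all available; (v) has the earlier label → (v).
Ready: (vi) and (vii). (vi) has the earlier label → (vi).
(vii) needed (iii), now all done → (vii).
That leaves (i) as the only ready step → (i).

(ii), (iii), (iv), (v), (vi), (vii), (i)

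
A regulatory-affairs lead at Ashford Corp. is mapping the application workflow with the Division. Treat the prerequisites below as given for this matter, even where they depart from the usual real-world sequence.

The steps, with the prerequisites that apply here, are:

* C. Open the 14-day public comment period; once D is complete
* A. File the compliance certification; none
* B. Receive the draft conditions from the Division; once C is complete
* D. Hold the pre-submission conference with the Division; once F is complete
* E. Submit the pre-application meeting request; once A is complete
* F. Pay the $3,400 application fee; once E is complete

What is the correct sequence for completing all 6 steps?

A → E → F → D → C → B

Only A has no prerequisites, so it is first.
E needed A, now all done → E.
Next only F has its prerequisites met → F.
Next only D has its prerequisites met → D.
C needed D, now all done → C.
B needed C, now all done → B.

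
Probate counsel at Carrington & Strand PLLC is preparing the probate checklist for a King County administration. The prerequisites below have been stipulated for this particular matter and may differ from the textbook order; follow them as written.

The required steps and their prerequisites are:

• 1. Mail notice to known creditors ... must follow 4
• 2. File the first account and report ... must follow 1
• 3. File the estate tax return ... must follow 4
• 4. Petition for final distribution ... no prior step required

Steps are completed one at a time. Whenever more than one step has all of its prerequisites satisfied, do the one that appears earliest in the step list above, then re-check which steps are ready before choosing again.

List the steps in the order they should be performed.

4 → 1 → 2 → 3

4 is the only step with nothing outstanding, so it goes first.
1 and 3 are both available; 1 is listed earlier → 1.
2 and 3 are both available; 2 is listed earlier → 2.
Next only 3 has its prerequisites met → 3.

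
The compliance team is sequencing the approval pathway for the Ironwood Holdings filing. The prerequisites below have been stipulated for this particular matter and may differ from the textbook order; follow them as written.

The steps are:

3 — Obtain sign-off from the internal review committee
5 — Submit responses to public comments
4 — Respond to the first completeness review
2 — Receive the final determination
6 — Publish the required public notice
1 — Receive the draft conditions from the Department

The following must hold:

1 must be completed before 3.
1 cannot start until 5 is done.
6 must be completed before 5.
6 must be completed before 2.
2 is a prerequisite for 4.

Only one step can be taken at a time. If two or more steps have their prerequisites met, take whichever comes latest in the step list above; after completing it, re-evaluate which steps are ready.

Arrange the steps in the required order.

6, 2, 4, 5, 1, 3

Only 6 has no prerequisites, so it is first.
Now 2 and 5 have their prerequisites met. 2 is listed later, so 2 next.
Ready: 4 and 5. 4 is listed later → 4.
That leaves 5 as the only ready step → 5.
1 needed 5, now all done → 1.
3 needed 1, now all done → 3.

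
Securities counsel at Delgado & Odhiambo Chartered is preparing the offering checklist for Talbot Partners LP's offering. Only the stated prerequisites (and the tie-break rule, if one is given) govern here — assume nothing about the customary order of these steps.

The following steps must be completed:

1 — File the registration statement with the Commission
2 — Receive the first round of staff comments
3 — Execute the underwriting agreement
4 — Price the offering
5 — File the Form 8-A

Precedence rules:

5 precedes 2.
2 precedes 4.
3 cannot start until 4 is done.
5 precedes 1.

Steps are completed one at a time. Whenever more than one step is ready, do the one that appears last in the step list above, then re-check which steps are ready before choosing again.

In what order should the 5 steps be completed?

5 → 2 → 4 → 3 → 1

5 has no prerequisites → 5 first.
2 and 1 are both available; 2 is listed later → 2.
Ready: 4 and 1. 4 is listed later → 4.
3 now also ready, so the ready set is {3, 1}; 3 is listed later → 3.
Next only 1 has its prerequisites met → 1.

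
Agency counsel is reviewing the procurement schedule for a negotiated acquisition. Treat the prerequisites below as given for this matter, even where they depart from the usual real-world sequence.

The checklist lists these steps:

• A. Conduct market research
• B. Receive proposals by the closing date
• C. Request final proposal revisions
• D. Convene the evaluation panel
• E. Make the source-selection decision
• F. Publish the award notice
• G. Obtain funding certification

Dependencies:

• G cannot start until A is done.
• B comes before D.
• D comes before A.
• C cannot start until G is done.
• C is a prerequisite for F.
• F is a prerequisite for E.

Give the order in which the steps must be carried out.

Only B has no prerequisites, so it is first.
That leaves D as the only ready step → D.
Next only A has its prerequisites met → A.
G is the only step now ready → G.
C needed G, now all done → C.
F is the only step now ready → F.
That leaves E as the only ready step → E.

B → D → A → G → C → F → E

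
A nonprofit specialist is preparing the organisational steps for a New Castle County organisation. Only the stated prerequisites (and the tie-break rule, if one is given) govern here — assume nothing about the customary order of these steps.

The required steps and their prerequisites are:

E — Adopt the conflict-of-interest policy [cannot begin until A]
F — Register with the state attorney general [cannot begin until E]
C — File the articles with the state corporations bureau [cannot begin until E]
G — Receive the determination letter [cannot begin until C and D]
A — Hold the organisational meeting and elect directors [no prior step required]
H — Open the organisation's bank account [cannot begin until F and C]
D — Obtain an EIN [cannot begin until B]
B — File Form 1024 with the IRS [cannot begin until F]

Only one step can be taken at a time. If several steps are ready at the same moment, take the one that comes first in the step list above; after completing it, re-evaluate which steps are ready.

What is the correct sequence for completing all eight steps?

A is the only step with nothing outstanding, so it goes first.
E needed A, now all done → E.
Ready: F and C. F is listed earlier → F.
Ready: C and B. C is listed earlier → C.
H now also ready, so the ready set is {H, B}; H is listed earlier → H.
B needed F, now all done → B.
D is the only step now ready → D.
G needed C and D, now all done → G.

A, E, F, C, H, B, D, G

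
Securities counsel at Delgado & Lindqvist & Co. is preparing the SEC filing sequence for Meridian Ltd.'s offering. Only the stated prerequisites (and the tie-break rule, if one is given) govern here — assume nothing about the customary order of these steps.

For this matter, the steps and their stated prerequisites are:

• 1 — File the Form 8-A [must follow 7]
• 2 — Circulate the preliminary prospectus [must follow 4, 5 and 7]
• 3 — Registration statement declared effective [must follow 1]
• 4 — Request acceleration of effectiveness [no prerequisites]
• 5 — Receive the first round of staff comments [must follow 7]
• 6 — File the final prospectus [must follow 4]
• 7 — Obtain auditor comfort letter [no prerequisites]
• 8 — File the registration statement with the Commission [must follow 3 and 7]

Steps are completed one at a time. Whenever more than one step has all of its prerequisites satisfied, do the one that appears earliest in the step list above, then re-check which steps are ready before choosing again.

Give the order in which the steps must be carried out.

4, 6, 7, 1, 3, 5, 2, 8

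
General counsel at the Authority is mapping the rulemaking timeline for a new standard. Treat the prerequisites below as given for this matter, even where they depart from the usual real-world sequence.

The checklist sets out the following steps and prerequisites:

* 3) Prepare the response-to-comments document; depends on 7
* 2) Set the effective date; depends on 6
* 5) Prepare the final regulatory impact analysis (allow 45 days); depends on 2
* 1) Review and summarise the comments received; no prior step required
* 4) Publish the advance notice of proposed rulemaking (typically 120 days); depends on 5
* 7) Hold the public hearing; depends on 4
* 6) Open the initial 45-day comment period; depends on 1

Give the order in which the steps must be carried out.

Only 1 has no prerequisites, so it is first.
6 needed 1, now all done → 6.
That leaves 2 as the only ready step → 2.
5 needed 2, now all done → 5.
Next only 4 has its prerequisites met → 4.
Next only 7 has its prerequisites met → 7.
Next only 3 has its prerequisites met → 3.

1, 6, 2, 5, 4, 7, 3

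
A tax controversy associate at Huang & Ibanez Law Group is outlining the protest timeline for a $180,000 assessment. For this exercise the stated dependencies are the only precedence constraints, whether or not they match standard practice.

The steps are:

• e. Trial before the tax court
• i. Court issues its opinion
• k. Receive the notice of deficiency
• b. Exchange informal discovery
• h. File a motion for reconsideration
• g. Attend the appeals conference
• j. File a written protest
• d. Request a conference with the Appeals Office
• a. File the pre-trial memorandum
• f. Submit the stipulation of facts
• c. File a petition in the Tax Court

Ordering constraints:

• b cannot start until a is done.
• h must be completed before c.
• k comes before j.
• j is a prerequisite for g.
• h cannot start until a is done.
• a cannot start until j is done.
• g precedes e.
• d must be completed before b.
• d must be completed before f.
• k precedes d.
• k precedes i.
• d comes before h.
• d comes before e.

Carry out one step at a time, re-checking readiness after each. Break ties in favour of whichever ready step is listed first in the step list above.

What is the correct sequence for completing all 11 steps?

k is the only step with nothing outstanding, so it goes first.
i, j and d are all available; i is listed earlier → i.
j and d are both available; j is listed earlier → j.
Now g, d and a have their prerequisites met. g is listed earlier, so g next.
Now d and a have their prerequisites met. d is listed earlier, so d next.
Ready: e, a and f. e is listed earlier → e.
Now a and f have their prerequisites met. a is listed earlier, so a next.
b, h and f are all available; b is listed earlier → b.
Ready: h and f. h is listed earlier → h.
c now also ready, so the ready set is {f, c}; f is listed earlier → f.
c needed h, now all done → c.

k → i → j → g → d → e → a → b → h → f → c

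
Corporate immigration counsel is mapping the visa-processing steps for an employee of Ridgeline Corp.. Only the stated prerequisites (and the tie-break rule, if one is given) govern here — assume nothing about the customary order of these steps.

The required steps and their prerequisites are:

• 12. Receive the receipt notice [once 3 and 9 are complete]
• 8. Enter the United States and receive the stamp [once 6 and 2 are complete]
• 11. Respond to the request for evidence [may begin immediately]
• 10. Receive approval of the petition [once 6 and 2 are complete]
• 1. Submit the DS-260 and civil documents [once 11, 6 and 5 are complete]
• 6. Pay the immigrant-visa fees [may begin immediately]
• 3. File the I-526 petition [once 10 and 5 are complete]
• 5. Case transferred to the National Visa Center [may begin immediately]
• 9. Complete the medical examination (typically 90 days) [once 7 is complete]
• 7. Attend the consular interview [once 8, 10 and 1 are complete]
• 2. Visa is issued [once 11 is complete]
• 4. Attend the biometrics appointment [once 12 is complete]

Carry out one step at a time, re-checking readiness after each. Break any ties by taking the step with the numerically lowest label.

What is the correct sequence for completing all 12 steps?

5, 6 and 11 have no prerequisites; 5 has the earlier label, so 5 is first.
6 and 11 are both available; 6 has the earlier label → 6.
11 is the only step now ready → 11.
1 and 2 are both available; 1 has the earlier label → 1.
Next only 2 has its prerequisites met → 2.
Now 8 and 10 have their prerequisites met. 8 has the earlier label, so 8 next.
10 needed 2 and 6, now all done → 10.
3 and 7 are both available; 3 has the earlier label → 3.
Next only 7 has its prerequisites met → 7.
Next only 9 has its prerequisites met → 9.
12 is the only step now ready → 12.
4 is the only step now ready → 4.

5, 6, 11, 1, 2, 8, 10, 3, 7, 9, 12, 4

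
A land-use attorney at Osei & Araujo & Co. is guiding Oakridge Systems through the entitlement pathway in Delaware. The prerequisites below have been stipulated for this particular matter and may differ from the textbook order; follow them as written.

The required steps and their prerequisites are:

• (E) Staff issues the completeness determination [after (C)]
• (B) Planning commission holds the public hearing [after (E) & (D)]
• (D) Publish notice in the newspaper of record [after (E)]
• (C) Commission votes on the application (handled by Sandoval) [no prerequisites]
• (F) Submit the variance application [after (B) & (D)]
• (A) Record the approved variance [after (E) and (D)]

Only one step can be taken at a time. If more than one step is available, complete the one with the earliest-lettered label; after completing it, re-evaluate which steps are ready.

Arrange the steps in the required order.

Only (C) has no prerequisites, so it is first.
(E) is the only step now ready → (E).
Next only (D) has its prerequisites met → (D).
Now (A) and (B) have their prerequisites met. (A) has the earlier label, so (A) next.
(B) needed (D) and (E), now all done → (B).
(F) needed (B) and (D), now all done → (F).

(C) (E) (D) (A) (B) (F)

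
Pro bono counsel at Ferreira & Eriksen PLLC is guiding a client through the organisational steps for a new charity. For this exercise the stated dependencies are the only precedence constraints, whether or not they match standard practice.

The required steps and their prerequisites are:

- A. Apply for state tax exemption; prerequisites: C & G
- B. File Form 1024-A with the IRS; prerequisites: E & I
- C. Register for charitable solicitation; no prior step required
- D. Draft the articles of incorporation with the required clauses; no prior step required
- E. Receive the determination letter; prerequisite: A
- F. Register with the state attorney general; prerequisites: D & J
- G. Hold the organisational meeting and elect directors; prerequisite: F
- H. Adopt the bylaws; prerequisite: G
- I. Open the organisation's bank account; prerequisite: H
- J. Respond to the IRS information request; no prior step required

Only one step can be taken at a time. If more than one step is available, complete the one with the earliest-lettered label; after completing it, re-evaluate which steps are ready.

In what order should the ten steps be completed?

C D J F G A E H I B

Nothing is required for C, D and J. C has the earlier label → C first.
Ready: D and J. D has the earlier label → D.
J is the only step now ready → J.
F needed D and J, now all done → F.
G is the only step now ready → G.
Now A and H have their prerequisites met. A has the earlier label, so A next.
E now also ready, so the ready set is {E, H}; E has the earlier label → E.
H needed G, now all done → H.
Next only I has its prerequisites met → I.
That leaves B as the only ready step → B.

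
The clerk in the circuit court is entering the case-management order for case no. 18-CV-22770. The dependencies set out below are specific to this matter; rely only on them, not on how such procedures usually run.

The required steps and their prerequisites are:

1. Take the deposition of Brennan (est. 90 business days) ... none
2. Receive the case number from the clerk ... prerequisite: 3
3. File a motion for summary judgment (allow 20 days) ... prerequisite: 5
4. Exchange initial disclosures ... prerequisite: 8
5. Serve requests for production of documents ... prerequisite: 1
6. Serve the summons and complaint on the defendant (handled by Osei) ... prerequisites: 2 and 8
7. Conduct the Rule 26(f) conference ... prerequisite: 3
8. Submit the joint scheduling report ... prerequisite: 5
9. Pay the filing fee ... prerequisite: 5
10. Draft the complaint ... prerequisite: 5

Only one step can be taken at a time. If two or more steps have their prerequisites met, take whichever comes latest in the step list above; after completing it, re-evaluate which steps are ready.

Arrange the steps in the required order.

1 is the only step with nothing outstanding, so it goes first.
5 is the only step now ready → 5.
Now 10, 9, 8 and 3 have their prerequisites met. 10 is listed later, so 10 next.
9, 8 and 3 are all available; 9 is listed later → 9.
8 and 3 are both available; 8 is listed later → 8.
Ready: 4 and 3. 4 is listed later → 4.
Next only 3 has its prerequisites met → 3.
Now 7 and 2 have their prerequisites met. 7 is listed later, so 7 next.
That leaves 2 as the only ready step → 2.
That leaves 6 as the only ready step → 6.

1 5 10 9 8 4 3 7 2 6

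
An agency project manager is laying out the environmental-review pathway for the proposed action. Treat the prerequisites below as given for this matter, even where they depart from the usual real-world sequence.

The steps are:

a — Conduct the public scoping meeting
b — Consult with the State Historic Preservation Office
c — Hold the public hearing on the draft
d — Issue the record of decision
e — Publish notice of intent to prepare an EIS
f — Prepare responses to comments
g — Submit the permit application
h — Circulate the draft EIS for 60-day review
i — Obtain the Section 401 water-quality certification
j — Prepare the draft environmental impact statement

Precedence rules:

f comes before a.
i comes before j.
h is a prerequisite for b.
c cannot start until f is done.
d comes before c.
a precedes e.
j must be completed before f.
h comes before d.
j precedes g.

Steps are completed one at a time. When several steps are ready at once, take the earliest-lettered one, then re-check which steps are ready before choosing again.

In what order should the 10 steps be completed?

h and i have no prerequisites; h has the earlier label, so h is first.
b, d and i are all available; b has the earlier label → b.
Ready: d and i. d has the earlier label → d.
i is the only step now ready → i.
j needed i, now all done → j.
Ready: f and g. f has the earlier label → f.
a and c now also ready, so the ready set is {a, c, g}; a has the earlier label → a.
e now also ready, so the ready set is {c, e, g}; c has the earlier label → c.
e and g are both available; e has the earlier label → e.
g needed j, now all done → g.

h, b, d, i, j, f, a, c, e, g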